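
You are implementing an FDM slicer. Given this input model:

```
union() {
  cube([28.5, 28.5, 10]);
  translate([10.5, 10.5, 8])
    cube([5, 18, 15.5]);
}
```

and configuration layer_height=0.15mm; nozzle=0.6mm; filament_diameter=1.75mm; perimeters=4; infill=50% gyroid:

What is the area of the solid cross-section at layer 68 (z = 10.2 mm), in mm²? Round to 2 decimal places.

90.00 mm²

At z = 10.2 mm: the cube is not intersected at this z (z outside [0, 10]); the cube at (10.5, 10.5) is present — its section is the full 5×18 rectangle (area 90.00 mm²); Taking the union: only the 5×18 cube at (10.5, 10.5) is present, so the union is just that shape — area = 90.00 mm². Overall, the cross-section is a single solid region. Net area = 90.00 mm².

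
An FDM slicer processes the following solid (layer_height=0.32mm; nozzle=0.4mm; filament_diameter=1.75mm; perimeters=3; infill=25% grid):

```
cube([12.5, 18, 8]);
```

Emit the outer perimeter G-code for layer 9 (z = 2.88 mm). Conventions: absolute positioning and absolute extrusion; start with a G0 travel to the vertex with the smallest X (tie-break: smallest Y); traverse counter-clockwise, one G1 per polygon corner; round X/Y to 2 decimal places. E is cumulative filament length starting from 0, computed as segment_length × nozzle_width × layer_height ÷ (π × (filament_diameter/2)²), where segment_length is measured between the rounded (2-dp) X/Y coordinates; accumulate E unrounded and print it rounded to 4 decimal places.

At z = 2.88 mm: the 12.5×18 cube contributes its full rectangle. The outline is a single polygon with 4 vertices. Extrusion per mm of travel: 0.4 × 0.32 / (π × 0.875²) = 0.053216. Accumulating E over each segment gives final E = 3.2462.

G0 X0.00 Y0.00 Z2.88
G1 X12.50 Y0.00 E0.6652
G1 X12.50 Y18.00 E1.6231
G1 X0.00 Y18.00 E2.2883
G1 X0.00 Y0.00 E3.2462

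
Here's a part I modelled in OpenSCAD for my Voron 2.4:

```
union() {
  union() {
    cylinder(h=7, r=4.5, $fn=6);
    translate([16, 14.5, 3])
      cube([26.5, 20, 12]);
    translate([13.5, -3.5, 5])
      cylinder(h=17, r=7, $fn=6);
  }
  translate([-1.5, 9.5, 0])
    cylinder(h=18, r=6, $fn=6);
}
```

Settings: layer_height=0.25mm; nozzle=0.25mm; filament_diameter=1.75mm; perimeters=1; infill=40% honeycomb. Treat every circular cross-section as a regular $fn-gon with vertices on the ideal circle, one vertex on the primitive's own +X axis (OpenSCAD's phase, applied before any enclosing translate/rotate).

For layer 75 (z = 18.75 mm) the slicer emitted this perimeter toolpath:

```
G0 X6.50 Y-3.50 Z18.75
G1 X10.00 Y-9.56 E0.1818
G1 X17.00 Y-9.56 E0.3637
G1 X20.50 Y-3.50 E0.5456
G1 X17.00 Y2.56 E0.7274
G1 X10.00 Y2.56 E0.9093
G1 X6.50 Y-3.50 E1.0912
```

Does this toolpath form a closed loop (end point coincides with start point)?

yes

Start point (G0): (6.50, -3.50). End point (last G1): the path returns to the start — closed.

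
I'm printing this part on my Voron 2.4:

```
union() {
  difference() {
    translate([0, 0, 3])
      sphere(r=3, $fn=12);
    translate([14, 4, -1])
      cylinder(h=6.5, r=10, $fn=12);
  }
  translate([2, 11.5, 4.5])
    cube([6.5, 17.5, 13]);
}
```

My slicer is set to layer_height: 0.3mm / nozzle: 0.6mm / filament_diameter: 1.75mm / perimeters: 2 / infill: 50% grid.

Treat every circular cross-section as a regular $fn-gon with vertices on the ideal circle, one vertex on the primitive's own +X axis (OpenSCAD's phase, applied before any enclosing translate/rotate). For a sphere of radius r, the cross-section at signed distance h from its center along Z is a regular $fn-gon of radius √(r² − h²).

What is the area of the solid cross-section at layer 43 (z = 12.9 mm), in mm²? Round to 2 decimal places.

113.75 mm²

At z = 12.9 mm: the sphere is absent (|z−center|=9.900 > r=3); the cylinder at (14, 4) is absent (z outside [-1, 5.5]); Taking the first minus the rest: the first operand is absent here, so nothing remains; the cube at (2, 11.5) (footprint 6.5×17.5) is included at this height (area 113.75 mm²); Combining (union): only the 6.5×17.5 cube at (2, 11.5) is present, so the union is just that shape — area = 113.75 mm². Overall, the cross-section is a single solid region. Net area = 113.75 mm².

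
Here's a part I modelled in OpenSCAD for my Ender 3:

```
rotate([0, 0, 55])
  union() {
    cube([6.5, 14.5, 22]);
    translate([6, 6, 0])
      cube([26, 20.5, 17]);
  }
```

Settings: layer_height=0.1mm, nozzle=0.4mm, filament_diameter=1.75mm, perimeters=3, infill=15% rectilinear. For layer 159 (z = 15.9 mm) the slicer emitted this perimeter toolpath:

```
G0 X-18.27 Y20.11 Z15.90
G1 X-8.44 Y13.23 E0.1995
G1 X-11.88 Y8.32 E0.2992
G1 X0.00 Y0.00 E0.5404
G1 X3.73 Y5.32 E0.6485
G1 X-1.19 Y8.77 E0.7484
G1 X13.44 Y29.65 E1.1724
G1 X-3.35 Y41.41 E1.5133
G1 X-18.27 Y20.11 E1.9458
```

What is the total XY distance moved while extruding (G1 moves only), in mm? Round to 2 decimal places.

117.00 mm

Sum the Euclidean lengths of each G1 segment: total = 117.00 mm.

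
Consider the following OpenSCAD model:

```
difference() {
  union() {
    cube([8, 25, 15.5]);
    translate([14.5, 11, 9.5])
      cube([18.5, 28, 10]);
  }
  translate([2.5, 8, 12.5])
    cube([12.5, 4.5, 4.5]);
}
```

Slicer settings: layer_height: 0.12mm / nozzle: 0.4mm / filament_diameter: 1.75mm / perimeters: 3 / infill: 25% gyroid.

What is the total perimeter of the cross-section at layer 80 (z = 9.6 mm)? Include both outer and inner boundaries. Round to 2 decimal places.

159.00 mm

At z = 9.6 mm: the cube (footprint 8×25) is included at this height (perimeter 66.00 mm); the 18.5×28 cube at (14.5, 11) contributes its full rectangle (perimeter 93.00 mm); Combining (union): the 2 present regions are separate (no shared area or edge), so areas and boundary lengths simply add and each stays a separate island — boundary = 159.00 mm; the cube at (2.5, 8) is not intersected at this z (z outside [12.5, 17]); After the difference (first − rest): none of the subtracted shapes is present at this height, so the result so far is unchanged — boundary = 159.00 mm. Overall, the cross-section has 2 separate islands. Total boundary length (outer) = 159.00 mm.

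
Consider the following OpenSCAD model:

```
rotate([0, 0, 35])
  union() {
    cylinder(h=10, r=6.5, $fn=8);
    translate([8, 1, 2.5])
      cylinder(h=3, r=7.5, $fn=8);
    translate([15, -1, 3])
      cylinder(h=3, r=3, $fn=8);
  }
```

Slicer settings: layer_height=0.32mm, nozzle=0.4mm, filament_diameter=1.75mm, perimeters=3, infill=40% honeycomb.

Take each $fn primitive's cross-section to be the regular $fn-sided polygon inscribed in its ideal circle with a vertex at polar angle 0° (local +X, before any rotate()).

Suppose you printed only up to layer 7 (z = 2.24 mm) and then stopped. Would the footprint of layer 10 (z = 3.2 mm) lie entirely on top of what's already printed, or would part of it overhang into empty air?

Compare the two slices. At z = 2.24: the r=6.5 cylinder gives a regular 8-gon of circumradius 6.5 (constant along its height) (area = (8/2)·6.500²·sin(360°/8) = 119.50 mm²); the cylinder at (8, 1) is absent (z outside [2.5, 5.5]); the cylinder at (15, -1) does not reach this height (z outside [3, 6]); Taking the union: only the r=6.5 cylinder is present, so the union is just that shape — area = 119.50 mm²; (rotated 35° about Z; rotation is an isometry so areas/perimeters/island counts are preserved). At z = 3.2: the r=6.5 cylinder gives a regular 8-gon of circumradius 6.5 (constant along its height) (area = (8/2)·6.500²·sin(360°/8) = 119.50 mm²); the cylinder at (8, 1): section is a regular 8-gon, circumradius r=7.5 (area = (8/2)·7.500²·sin(360°/8) = 159.10 mm²); the cylinder at (15, -1): section is a regular 8-gon, circumradius r=3 (area = (8/2)·3.000²·sin(360°/8) = 25.46 mm²); Merging all regions: the regions partially overlap — summed areas 304.06 mm² minus the doubly-counted overlap 49.28 mm² gives 254.78 mm² — area = 254.78 mm²; (whole slice rotated 35° about Z — lengths, areas and connectivity unchanged). Checking containment: at z = 3.2 the cross-section extends beyond the z = 2.24 cross-section by about 135.28 mm².

part overhangs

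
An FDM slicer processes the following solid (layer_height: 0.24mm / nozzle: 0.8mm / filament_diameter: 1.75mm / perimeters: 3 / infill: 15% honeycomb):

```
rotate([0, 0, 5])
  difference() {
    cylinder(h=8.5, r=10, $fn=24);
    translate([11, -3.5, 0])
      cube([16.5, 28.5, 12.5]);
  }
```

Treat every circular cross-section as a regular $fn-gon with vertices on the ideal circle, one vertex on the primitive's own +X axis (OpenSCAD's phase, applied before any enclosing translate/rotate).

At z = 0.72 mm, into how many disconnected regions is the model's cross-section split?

1

At z = 0.72 mm: the cylinder: section is a regular 24-gon, circumradius r=10; the cube at (11, -3.5) is present — its section is the full 16.5×28.5 rectangle; Taking the first minus the rest: starting from the r=10 cylinder, the 16.5×28.5 cube at (11, -3.5) misses the remaining region (no effect) — 1 connected region; (rotated 5° about Z; rotation is an isometry so areas/perimeters/island counts are preserved). The result has 1 disconnected region.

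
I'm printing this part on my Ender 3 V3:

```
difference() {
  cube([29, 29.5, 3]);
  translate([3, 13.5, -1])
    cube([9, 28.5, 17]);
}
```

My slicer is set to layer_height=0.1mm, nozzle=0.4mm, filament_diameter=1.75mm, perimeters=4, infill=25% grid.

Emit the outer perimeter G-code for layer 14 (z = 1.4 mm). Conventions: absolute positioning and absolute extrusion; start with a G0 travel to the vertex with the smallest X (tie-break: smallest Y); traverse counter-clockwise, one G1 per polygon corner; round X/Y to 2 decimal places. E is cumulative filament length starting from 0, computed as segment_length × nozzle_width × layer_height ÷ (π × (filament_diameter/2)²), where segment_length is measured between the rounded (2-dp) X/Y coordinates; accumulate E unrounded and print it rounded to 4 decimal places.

G0 X0.00 Y0.00 Z1.40
G1 X29.00 Y0.00 E0.4823
G1 X29.00 Y29.50 E0.9729
G1 X12.00 Y29.50 E1.2556
G1 X12.00 Y13.50 E1.5217
G1 X3.00 Y13.50 E1.6713
G1 X3.00 Y29.50 E1.9374
G1 X0.00 Y29.50 E1.9873
G1 X0.00 Y0.00 E2.4779

At z = 1.4 mm: the 29×29.5 cube contributes its full rectangle; the cube at (3, 13.5) is present — its section is the full 9×28.5 rectangle; Taking the first minus the rest: starting from the 29×29.5 cube, the 9×28.5 cube at (3, 13.5) partially overlaps it — only the 144.00 mm² overlap (of its 256.50 mm²) is removed, clipping the outline — 1 connected region. The outline is a single polygon with 8 vertices. Extrusion per mm of travel: 0.4 × 0.1 / (π × 0.875²) = 0.016630. Accumulating E over each segment gives final E = 2.4779.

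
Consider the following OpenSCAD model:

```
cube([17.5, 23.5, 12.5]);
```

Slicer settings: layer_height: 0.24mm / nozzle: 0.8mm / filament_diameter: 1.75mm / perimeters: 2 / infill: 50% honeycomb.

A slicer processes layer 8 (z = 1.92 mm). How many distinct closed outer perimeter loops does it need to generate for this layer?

1

At z = 1.92 mm: the cube is present — its section is the full 17.5×23.5 rectangle. The result has 1 disconnected region.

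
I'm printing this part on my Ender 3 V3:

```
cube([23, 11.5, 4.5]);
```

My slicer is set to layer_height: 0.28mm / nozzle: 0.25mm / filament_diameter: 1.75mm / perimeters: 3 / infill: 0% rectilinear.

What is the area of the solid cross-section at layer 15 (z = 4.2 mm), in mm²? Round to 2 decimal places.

At z = 4.2 mm: the 23×11.5 cube contributes its full rectangle (area 264.50 mm²). Overall, the cross-section is a single solid region. Net area = 264.50 mm².

264.50 mm²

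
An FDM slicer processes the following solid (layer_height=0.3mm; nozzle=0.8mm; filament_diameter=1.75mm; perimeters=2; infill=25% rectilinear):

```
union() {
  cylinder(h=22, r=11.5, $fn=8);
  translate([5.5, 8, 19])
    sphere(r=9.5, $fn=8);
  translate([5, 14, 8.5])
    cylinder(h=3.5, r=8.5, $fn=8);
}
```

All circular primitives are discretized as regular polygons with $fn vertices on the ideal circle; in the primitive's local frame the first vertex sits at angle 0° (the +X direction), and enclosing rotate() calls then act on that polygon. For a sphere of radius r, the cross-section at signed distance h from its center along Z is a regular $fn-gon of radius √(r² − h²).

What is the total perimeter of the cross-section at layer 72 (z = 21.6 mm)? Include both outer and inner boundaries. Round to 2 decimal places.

At z = 21.6 mm: the r=11.5 cylinder contributes a regular 8-gon of circumradius 11.5 (perimeter = 2·8·11.500·sin(180°/8) = 70.41 mm); the sphere at (5.5, 8): section is a regular 8-gon, circumradius = √(r²−h²) = √(9.5²−2.6²) = 9.137 (perimeter = 2·8·9.137·sin(180°/8) = 55.95 mm); the cylinder at (5, 14) is absent (z outside [8.5, 12]); Taking the union: the regions partially overlap (shared area 117.24 mm²), so the edge portions inside another operand are dropped and the merged outline is re-measured after clipping — boundary = 84.57 mm. Overall, the cross-section is a single solid region. Total boundary length (outer) = 84.57 mm.

84.57 mm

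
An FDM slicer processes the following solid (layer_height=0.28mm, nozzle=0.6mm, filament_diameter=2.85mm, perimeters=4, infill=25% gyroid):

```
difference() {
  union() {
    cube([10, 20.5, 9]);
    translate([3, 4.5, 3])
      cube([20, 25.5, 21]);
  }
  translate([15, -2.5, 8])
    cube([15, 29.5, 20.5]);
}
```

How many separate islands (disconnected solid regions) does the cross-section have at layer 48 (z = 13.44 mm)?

1

At z = 13.44 mm: the cube is absent (z outside [0, 9]); the cube at (3, 4.5) is present — its section is the full 20×25.5 rectangle; Merging all regions: only the 20×25.5 cube at (3, 4.5) is present, so the union is just that shape — 1 connected region; the cube at (15, -2.5) (footprint 15×29.5) is included at this height; Taking the first minus the rest: starting from that combined region, the 15×29.5 cube at (15, -2.5) partially overlaps it — only the 180.00 mm² overlap (of its 442.50 mm²) is removed, clipping the outline — 1 connected region. Overall, the cross-section is a single solid region. Island count = 1.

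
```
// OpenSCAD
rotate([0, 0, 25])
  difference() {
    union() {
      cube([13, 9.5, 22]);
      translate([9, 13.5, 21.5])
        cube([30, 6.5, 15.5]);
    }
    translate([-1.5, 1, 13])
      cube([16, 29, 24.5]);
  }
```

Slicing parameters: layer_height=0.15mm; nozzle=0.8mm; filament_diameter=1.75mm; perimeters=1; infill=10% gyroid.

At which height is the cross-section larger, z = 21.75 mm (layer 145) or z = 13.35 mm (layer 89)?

Layer 145 (z = 21.75): the 13×9.5 cube contributes its full rectangle (area 123.50 mm²); the 30×6.5 cube at (9, 13.5) contributes its full rectangle (area 195.00 mm²); Combining (union): the 2 present regions are separate (no shared area or edge), so areas and boundary lengths simply add and each stays a separate island — area = 318.50 mm²; the cube at (-1.5, 1) is present — its section is the full 16×29 rectangle (area 464.00 mm²); Taking the first minus the rest: starting from that combined region (318.50 mm²), the 16×29 cube at (-1.5, 1) partially overlaps it — only the 146.25 mm² overlap (of its 464.00 mm²) is removed, clipping the outline — area = 172.25 mm²; (whole slice rotated 25° about Z — lengths, areas and connectivity unchanged). So its area = 172.25 mm². Layer 89 (z = 13.35): the 13×9.5 cube contributes its full rectangle (area 123.50 mm²); the cube at (9, 13.5) is absent (z outside [21.5, 37]); Combining (union): only the 13×9.5 cube is present, so the union is just that shape — area = 123.50 mm²; the cube at (-1.5, 1) is present — its section is the full 16×29 rectangle (area 464.00 mm²); After the difference (first − rest): starting from that combined region (123.50 mm²), the 16×29 cube at (-1.5, 1) partially overlaps it — only the 110.50 mm² overlap (of its 464.00 mm²) is removed, clipping the outline — area = 13.00 mm²; (whole slice rotated 25° about Z — lengths, areas and connectivity unchanged). So its area = 13.00 mm². Layer 145 is larger (172.25 vs 13.00 mm²).

layer 145 (z = 21.75 mm)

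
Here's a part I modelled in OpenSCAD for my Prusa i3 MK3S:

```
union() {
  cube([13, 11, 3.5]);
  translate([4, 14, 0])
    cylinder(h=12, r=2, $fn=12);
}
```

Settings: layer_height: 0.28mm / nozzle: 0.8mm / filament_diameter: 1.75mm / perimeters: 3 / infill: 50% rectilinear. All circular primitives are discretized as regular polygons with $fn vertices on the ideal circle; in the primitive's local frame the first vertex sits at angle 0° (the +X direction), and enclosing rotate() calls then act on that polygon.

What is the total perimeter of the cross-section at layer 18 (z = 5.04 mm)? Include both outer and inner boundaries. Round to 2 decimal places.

12.42 mm

At z = 5.04 mm: the cube is not intersected at this z (z outside [0, 3.5]); the r=2 cylinder at (4, 14) gives a regular 12-gon of circumradius 2 (constant along its height) (perimeter = 2·12·2.000·sin(180°/12) = 12.42 mm); Merging all regions: only the r=2 cylinder at (4, 14) is present, so the union is just that shape — boundary = 12.42 mm. Overall, the cross-section is a single solid region. Total boundary length (outer) = 12.42 mm.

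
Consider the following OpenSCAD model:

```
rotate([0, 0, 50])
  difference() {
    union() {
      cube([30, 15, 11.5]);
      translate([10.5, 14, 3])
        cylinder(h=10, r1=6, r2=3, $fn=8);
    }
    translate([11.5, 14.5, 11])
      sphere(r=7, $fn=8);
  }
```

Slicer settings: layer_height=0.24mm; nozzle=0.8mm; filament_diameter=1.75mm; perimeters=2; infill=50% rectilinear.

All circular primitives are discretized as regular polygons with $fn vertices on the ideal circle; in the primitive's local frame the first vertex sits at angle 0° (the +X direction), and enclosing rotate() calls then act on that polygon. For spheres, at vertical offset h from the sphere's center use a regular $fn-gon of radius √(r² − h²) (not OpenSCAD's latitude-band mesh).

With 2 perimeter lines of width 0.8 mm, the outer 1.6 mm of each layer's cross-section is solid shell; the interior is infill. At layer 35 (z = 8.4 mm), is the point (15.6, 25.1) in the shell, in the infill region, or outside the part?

shell

At z = 8.4 mm: the cube is present — its section is the full 30×15 rectangle; the cone at (10.5, 14) contributes a regular 8-gon of circumradius 4.380 (interpolated between r1=6 and r2=3 at t=0.540); Taking the union: the regions partially overlap (shared area 35.48 mm²), so overlapping operands fuse into one piece — 1 connected region; the r=7 sphere at (11.5, 14.5) slices to a regular 8-gon of circumradius 6.499 (√(r²−h²) with h=2.6 from center); Subtracting the remaining from the first: starting from the result so far, the r=7 sphere at (11.5, 14.5) partially overlaps it — only the 84.92 mm² overlap (of its 119.47 mm²) is removed, clipping the outline — 1 connected region; (whole slice rotated 50° about Z — lengths, areas and connectivity unchanged). Overall, the cross-section is a single solid region. Undo the 50° rotation: the query point maps to (29.255, 4.184) in the un-rotated model frame. The nearest boundary edge runs (30.00, 15.00)→(30.00, 0.00); distance from the point to it = 0.74 mm. The point is inside the cross-section, 0.74 mm from the nearest boundary — within the 1.6 mm shell band (2 × 0.8).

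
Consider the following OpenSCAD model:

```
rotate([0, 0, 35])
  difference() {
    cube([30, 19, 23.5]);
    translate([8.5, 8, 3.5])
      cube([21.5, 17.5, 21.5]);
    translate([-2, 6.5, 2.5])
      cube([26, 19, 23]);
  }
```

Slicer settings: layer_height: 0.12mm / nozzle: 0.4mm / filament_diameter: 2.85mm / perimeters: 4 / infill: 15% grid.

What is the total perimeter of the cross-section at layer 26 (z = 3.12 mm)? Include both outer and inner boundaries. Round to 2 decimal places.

98.00 mm

At z = 3.12 mm: the 30×19 cube contributes its full rectangle (perimeter 98.00 mm); the cube at (8.5, 8) does not reach this height (z outside [3.5, 25]); the 26×19 cube at (-2, 6.5) contributes its full rectangle (perimeter 90.00 mm); After the difference (first − rest): starting from the 30×19 cube, the 26×19 cube at (-2, 6.5) partially overlaps it — only the 300.00 mm² overlap (of its 494.00 mm²) is removed, clipping the outline — boundary = 98.00 mm; (whole slice rotated 35° about Z — lengths, areas and connectivity unchanged). Overall, the cross-section is a single solid region. Total boundary length (outer) = 98.00 mm.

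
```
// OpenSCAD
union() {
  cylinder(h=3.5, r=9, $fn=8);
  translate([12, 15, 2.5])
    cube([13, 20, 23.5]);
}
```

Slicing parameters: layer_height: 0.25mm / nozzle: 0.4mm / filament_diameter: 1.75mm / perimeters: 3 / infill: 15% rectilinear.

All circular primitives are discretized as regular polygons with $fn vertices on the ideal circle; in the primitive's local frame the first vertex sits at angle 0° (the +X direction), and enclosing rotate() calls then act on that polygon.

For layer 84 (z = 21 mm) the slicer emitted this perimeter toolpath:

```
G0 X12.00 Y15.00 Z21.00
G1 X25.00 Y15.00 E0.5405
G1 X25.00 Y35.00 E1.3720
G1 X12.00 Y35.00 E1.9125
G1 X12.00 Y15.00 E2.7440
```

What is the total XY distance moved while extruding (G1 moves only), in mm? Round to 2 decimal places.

Sum the Euclidean lengths of each G1 segment: total = 66.00 mm.

66.00 mm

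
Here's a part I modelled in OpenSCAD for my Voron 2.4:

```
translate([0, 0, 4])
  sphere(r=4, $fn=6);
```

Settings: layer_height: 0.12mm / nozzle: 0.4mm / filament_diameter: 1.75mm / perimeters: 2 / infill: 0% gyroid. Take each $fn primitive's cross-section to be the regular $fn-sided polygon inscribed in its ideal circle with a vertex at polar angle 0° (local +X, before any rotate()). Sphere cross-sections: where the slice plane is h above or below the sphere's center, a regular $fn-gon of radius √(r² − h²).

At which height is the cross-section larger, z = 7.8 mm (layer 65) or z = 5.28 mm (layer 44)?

Layer 65 (z = 7.8): the sphere: section is a regular 6-gon, circumradius = √(r²−h²) = √(4²−3.8²) = 1.249 (area = (6/2)·1.249²·sin(360°/6) = 4.05 mm²). So its area = 4.05 mm². Layer 44 (z = 5.28): the sphere: section is a regular 6-gon, circumradius = √(r²−h²) = √(4²−1.28²) = 3.790 (area = (6/2)·3.790²·sin(360°/6) = 37.31 mm²). So its area = 37.31 mm². Layer 44 is larger (37.31 vs 4.05 mm²).

layer 44 (z = 5.28 mm)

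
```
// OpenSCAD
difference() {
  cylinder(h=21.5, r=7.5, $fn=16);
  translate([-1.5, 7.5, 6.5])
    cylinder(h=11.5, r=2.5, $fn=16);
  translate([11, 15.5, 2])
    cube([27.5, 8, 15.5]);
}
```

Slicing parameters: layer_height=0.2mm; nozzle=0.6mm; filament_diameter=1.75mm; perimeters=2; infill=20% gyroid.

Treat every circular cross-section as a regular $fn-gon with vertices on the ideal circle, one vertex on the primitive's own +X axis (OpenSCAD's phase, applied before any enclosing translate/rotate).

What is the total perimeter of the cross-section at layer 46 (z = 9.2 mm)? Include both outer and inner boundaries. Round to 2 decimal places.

At z = 9.2 mm: the r=7.5 cylinder gives a regular 16-gon of circumradius 7.5 (constant along its height) (perimeter = 2·16·7.500·sin(180°/16) = 46.82 mm); the r=2.5 cylinder at (-1.5, 7.5) contributes a regular 16-gon of circumradius 2.5 (perimeter = 2·16·2.500·sin(180°/16) = 15.61 mm); the 27.5×8 cube at (11, 15.5) contributes its full rectangle (perimeter 71.00 mm); Taking the first minus the rest: starting from the r=7.5 cylinder, the r=2.5 cylinder at (-1.5, 7.5) partially overlaps it — only the 7.74 mm² overlap (of its 19.13 mm²) is removed, clipping the outline; the 27.5×8 cube at (11, 15.5) misses the remaining region (no effect) — boundary = 48.35 mm. Overall, the cross-section is a single solid region. Total boundary length (outer) = 48.35 mm.

48.35 mm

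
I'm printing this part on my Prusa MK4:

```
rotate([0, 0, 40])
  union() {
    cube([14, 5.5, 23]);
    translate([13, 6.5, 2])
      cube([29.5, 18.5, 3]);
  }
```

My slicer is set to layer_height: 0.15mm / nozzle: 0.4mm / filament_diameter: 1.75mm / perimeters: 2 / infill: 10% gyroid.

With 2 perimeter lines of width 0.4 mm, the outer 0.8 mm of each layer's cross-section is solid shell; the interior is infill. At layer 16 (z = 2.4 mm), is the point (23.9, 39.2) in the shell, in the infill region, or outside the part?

At z = 2.4 mm: the cube (footprint 14×5.5) is included at this height; the cube at (13, 6.5) (footprint 29.5×18.5) is included at this height; Combining (union): the 2 present regions are separate (no shared area or edge), so areas and boundary lengths simply add and each stays a separate island — 2 connected regions; (rotated 40° about Z; rotation is an isometry so areas/perimeters/island counts are preserved). Overall, the cross-section has 2 separate islands. Undo the 40° rotation: the query point maps to (43.506, 14.666) in the un-rotated model frame. The nearest boundary edge runs (42.50, 25.00)→(42.50, 6.50); distance from the point to it = 1.01 mm. The point is not inside any of the regions above, so it lies outside the cross-section (1.01 mm from the nearest boundary).

outside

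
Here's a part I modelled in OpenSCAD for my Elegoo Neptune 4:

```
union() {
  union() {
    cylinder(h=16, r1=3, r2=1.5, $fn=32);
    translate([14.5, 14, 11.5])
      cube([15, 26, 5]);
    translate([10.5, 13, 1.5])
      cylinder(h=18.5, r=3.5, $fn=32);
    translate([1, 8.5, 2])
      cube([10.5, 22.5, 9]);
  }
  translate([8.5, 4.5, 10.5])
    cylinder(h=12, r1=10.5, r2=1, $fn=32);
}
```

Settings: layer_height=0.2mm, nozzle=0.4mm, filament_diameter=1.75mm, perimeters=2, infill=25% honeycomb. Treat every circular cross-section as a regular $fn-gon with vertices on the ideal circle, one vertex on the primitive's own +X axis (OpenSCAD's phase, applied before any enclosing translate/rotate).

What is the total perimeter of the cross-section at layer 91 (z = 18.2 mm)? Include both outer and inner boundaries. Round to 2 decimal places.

49.58 mm

At z = 18.2 mm: the cone is absent (z outside [0, 16]); the cube at (14.5, 14) is absent (z outside [11.5, 16.5]); the r=3.5 cylinder at (10.5, 13) gives a regular 32-gon of circumradius 3.5 (constant along its height) (perimeter = 2·32·3.500·sin(180°/32) = 21.96 mm); the cube at (1, 8.5) is absent (z outside [2, 11]); Merging all regions: only the r=3.5 cylinder at (10.5, 13) is present, so the union is just that shape — boundary = 21.96 mm; the cone at (8.5, 4.5): at t=0.642 of its height the radius interpolates to r₁+(r₂−r₁)t = 4.404, giving a regular 32-gon of that circumradius (perimeter = 2·32·4.404·sin(180°/32) = 27.63 mm); Merging all regions: the 2 present regions are separate (no shared area or edge), so areas and boundary lengths simply add and each stays a separate island — boundary = 49.58 mm. Overall, the cross-section has 2 separate islands. Total boundary length (outer) = 49.58 mm.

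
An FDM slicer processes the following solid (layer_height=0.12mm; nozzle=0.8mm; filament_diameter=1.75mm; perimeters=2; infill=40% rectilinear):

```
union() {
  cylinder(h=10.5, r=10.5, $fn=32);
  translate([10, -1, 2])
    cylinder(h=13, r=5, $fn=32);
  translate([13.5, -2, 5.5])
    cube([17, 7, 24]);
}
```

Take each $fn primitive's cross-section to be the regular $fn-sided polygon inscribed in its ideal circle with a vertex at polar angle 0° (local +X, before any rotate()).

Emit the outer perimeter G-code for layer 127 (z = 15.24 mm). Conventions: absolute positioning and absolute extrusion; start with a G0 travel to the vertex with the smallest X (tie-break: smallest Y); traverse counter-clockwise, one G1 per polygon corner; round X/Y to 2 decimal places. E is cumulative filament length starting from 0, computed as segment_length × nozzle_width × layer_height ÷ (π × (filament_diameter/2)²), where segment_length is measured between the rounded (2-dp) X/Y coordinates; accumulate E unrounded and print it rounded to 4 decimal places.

At z = 15.24 mm: the cylinder does not reach this height (z outside [0, 10.5]); the cylinder at (10, -1) is not intersected at this z (z outside [2, 15]); the 17×7 cube at (13.5, -2) contributes its full rectangle; Merging all regions: only the 17×7 cube at (13.5, -2) is present, so the union is just that shape — 1 connected region. The outline is a single polygon with 4 vertices. Extrusion per mm of travel: 0.8 × 0.12 / (π × 0.875²) = 0.039912. Accumulating E over each segment gives final E = 1.9158.

G0 X13.50 Y-2.00 Z15.24
G1 X30.50 Y-2.00 E0.6785
G1 X30.50 Y5.00 E0.9579
G1 X13.50 Y5.00 E1.6364
G1 X13.50 Y-2.00 E1.9158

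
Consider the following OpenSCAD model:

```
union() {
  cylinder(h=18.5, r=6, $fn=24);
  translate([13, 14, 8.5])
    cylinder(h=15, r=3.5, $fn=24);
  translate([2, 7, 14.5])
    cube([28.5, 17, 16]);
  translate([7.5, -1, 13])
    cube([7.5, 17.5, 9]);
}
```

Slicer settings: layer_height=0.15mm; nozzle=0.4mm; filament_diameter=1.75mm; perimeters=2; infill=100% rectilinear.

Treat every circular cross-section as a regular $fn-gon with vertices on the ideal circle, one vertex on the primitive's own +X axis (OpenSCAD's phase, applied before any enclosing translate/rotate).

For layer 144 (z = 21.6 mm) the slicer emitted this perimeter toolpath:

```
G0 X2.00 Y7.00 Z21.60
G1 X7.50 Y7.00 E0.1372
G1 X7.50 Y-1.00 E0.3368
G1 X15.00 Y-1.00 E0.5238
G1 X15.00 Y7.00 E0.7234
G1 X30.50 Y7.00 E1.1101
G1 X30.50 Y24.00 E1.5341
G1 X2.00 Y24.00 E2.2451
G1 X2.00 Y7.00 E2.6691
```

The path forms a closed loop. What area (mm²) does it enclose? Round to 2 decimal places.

544.50 mm²

Apply the shoelace formula to the sequence of (X, Y) vertices; enclosed area = 544.50 mm².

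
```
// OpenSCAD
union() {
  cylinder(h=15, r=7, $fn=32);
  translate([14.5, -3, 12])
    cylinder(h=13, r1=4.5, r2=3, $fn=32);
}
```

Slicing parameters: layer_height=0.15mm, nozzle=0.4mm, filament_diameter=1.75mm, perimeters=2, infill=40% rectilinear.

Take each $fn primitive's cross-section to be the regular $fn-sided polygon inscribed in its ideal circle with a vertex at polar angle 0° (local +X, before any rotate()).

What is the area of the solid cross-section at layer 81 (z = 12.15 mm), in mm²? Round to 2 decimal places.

At z = 12.15 mm: the r=7 cylinder gives a regular 32-gon of circumradius 7 (constant along its height) (area = (32/2)·7.000²·sin(360°/32) = 152.95 mm²); the cone at (14.5, -3): at t=0.012 of its height the radius interpolates to r₁+(r₂−r₁)t = 4.483, giving a regular 32-gon of that circumradius (area = (32/2)·4.483²·sin(360°/32) = 62.72 mm²); Combining (union): the 2 present regions are separate (no shared area or edge), so areas and boundary lengths simply add and each stays a separate island — area = 215.67 mm². Overall, the cross-section has 2 separate islands. Net area = 215.67 mm².

215.67 mm²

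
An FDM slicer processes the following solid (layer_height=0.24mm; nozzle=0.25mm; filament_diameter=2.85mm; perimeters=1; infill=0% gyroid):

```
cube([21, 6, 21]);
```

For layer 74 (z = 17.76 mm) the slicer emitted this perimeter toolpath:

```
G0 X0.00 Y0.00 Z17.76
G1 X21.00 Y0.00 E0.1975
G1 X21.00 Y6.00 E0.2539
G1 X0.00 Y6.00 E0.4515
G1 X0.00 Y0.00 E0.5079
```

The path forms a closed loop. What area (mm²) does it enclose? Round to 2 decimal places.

126.00 mm²

Apply the shoelace formula to the sequence of (X, Y) vertices; enclosed area = 126.00 mm².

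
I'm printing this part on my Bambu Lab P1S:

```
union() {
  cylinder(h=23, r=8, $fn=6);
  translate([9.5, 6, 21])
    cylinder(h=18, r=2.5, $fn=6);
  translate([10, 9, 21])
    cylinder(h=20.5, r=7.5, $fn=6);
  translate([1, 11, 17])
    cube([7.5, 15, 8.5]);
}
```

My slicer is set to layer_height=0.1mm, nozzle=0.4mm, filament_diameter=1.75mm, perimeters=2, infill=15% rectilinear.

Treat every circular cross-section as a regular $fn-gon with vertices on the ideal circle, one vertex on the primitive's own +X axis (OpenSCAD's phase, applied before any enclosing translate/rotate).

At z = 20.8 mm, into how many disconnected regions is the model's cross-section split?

At z = 20.8 mm: the r=8 cylinder contributes a regular 6-gon of circumradius 8; the cylinder at (9.5, 6) is absent (z outside [21, 39]); the cylinder at (10, 9) is not intersected at this z (z outside [21, 41.5]); the 7.5×15 cube at (1, 11) contributes its full rectangle; Taking the union: the 2 present regions are separate (no shared area or edge), so areas and boundary lengths simply add and each stays a separate island — 2 connected regions. The result has 2 disconnected regions.

2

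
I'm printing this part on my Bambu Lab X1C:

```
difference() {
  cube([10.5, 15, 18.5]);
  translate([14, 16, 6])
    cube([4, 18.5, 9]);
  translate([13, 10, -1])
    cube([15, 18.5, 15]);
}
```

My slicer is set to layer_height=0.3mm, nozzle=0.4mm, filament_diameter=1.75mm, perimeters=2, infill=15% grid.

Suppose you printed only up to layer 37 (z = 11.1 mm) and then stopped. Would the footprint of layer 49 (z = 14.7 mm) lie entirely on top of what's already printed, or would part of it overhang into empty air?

entirely on top

Compare the two slices. At z = 11.1: the cube (footprint 10.5×15) is included at this height (area 157.50 mm²); the 4×18.5 cube at (14, 16) contributes its full rectangle (area 74.00 mm²); the cube at (13, 10) is present — its section is the full 15×18.5 rectangle (area 277.50 mm²); Subtracting the remaining from the first: starting from the 10.5×15 cube (157.50 mm²), the 4×18.5 cube at (14, 16) misses the remaining region (no effect); the 15×18.5 cube at (13, 10) misses the remaining region (no effect) — area = 157.50 mm². At z = 14.7: the 10.5×15 cube contributes its full rectangle (area 157.50 mm²); the 4×18.5 cube at (14, 16) contributes its full rectangle (area 74.00 mm²); the cube at (13, 10) does not reach this height (z outside [-1, 14]); Subtracting the remaining from the first: starting from the 10.5×15 cube (157.50 mm²), the 4×18.5 cube at (14, 16) misses the remaining region (no effect) — area = 157.50 mm². Checking containment: the cross-section at z = 14.7 is a subset of the cross-section at z = 11.1.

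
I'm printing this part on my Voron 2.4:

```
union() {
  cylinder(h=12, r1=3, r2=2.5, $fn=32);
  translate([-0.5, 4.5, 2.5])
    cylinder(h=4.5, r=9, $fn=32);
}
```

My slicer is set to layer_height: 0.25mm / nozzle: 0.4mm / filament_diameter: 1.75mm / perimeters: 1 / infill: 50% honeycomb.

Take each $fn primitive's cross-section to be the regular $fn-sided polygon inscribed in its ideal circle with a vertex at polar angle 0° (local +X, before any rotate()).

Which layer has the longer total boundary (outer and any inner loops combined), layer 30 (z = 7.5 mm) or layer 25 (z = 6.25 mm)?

layer 25 (z = 6.25 mm)

Layer 30 (z = 7.5): the cone: at t=0.625 of its height the radius interpolates to r₁+(r₂−r₁)t = 2.688, giving a regular 32-gon of that circumradius (perimeter = 2·32·2.688·sin(180°/32) = 16.86 mm); the cylinder at (-0.5, 4.5) does not reach this height (z outside [2.5, 7]); Taking the union: only the cone is present, so the union is just that shape — boundary = 16.86 mm. So its perimeter = 16.86 mm. Layer 25 (z = 6.25): the cone: at t=0.521 of its height the radius interpolates to r₁+(r₂−r₁)t = 2.740, giving a regular 32-gon of that circumradius (perimeter = 2·32·2.740·sin(180°/32) = 17.19 mm); the r=9 cylinder at (-0.5, 4.5) gives a regular 32-gon of circumradius 9 (constant along its height) (perimeter = 2·32·9.000·sin(180°/32) = 56.46 mm); Merging all regions: the cone lies entirely inside the r=9 cylinder at (-0.5, 4.5), so the union is just the r=9 cylinder at (-0.5, 4.5) — boundary = 56.46 mm. So its perimeter = 56.46 mm. Layer 25 is larger (56.46 vs 16.86 mm).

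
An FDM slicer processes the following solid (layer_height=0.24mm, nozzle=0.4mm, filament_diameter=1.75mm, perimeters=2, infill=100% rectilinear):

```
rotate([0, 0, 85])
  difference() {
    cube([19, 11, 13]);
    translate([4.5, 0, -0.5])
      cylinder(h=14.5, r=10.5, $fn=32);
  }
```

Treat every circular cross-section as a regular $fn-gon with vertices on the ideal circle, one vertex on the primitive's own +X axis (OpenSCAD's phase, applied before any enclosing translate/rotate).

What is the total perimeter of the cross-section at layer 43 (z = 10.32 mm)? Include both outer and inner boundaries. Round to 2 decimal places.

56.69 mm

At z = 10.32 mm: the 19×11 cube contributes its full rectangle (perimeter 60.00 mm); the r=10.5 cylinder at (4.5, 0) contributes a regular 32-gon of circumradius 10.5 (perimeter = 2·32·10.500·sin(180°/32) = 65.87 mm); Taking the first minus the rest: starting from the 19×11 cube, the r=10.5 cylinder at (4.5, 0) partially overlaps it — only the 131.65 mm² overlap (of its 344.14 mm²) is removed, clipping the outline — boundary = 56.69 mm; (rotated 85° about Z; rotation is an isometry so areas/perimeters/island counts are preserved). Overall, the cross-section is a single solid region. Total boundary length (outer) = 56.69 mm.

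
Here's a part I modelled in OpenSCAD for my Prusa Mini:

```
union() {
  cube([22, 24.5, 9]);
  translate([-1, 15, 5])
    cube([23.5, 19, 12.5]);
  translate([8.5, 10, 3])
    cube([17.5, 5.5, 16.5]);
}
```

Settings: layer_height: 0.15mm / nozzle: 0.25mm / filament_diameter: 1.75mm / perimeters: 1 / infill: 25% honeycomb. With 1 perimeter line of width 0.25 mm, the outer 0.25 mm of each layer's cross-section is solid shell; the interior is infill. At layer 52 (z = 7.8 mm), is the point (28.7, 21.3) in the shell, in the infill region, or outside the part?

At z = 7.8 mm: the 22×24.5 cube contributes its full rectangle; the cube at (-1, 15) (footprint 23.5×19) is included at this height; the 17.5×5.5 cube at (8.5, 10) contributes its full rectangle; Taking the union: the regions partially overlap (shared area 283.50 mm²), so overlapping operands fuse into one piece — 1 connected region. Overall, the cross-section is a single solid region. The nearest boundary edge runs (22.50, 34.00)→(22.50, 15.50); distance from the point to it = 6.20 mm. The point is not inside any of the regions above, so it lies outside the cross-section (6.20 mm from the nearest boundary).

outside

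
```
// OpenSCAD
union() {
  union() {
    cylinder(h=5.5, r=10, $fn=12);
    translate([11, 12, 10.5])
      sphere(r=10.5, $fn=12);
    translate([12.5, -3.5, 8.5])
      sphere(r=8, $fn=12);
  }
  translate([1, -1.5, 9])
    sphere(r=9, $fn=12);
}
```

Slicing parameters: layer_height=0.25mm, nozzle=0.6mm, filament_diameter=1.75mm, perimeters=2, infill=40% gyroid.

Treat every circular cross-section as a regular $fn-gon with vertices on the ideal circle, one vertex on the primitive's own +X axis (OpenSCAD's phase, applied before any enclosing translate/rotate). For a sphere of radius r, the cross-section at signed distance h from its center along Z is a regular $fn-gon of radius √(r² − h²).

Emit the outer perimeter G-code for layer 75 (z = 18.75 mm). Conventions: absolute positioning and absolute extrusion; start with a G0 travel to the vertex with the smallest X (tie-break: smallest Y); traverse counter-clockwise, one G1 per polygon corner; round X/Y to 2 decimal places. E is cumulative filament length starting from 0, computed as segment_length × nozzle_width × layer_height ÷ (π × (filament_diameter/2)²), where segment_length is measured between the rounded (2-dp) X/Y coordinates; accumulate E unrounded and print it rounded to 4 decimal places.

At z = 18.75 mm: the cylinder is not intersected at this z (z outside [0, 5.5]); the sphere at (11, 12): section is a regular 12-gon, circumradius = √(r²−h²) = √(10.5²−8.25²) = 6.495; the sphere at (12.5, -3.5) is absent (|z−center|=10.250 > r=8); Merging all regions: only the r=10.5 sphere at (11, 12) is present, so the union is just that shape — 1 connected region; the sphere at (1, -1.5) is absent (|z−center|=9.750 > r=9); Combining (union): only the result so far is present, so the union is just that shape — 1 connected region. The outline is a single polygon with 12 vertices. Extrusion per mm of travel: 0.6 × 0.25 / (π × 0.875²) = 0.062363. Accumulating E over each segment gives final E = 2.5165.

G0 X4.50 Y12.00 Z18.75
G1 X5.37 Y8.75 E0.2098
G1 X7.75 Y6.38 E0.4193
G1 X11.00 Y5.50 E0.6293
G1 X14.25 Y6.38 E0.8392
G1 X16.62 Y8.75 E1.0483
G1 X17.50 Y12.00 E1.2582
G1 X16.62 Y15.25 E1.4682
G1 X14.25 Y17.62 E1.6772
G1 X11.00 Y18.50 E1.8872
G1 X7.75 Y17.62 E2.0972
G1 X5.37 Y15.25 E2.3066
G1 X4.50 Y12.00 E2.5165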